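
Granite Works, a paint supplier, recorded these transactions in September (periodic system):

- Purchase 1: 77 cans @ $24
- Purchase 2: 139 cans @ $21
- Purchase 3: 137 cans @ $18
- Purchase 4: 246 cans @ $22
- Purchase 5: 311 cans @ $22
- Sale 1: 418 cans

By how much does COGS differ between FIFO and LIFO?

$533

FIFO COGS: 77 @ $24 + 139 @ $21 + 137 @ $18 + 65 @ $22 = $8,663
LIFO COGS: 311 @ $22 + 107 @ $22 = $9,196
Difference = |$8,663 − $9,196| = $533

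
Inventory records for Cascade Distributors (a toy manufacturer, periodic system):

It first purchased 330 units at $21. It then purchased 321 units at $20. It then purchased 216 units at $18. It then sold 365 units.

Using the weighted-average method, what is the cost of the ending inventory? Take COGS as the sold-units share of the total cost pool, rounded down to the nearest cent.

Sale 1, sell 365: 365/867 × $17,238.00 → $7,257.05
Ending inventory (cost pool remaining) = $9,980.95
Check: goods available $17,238.00 = COGS $7,257.05 + ending $9,980.95

Ending inventory = $9,980.95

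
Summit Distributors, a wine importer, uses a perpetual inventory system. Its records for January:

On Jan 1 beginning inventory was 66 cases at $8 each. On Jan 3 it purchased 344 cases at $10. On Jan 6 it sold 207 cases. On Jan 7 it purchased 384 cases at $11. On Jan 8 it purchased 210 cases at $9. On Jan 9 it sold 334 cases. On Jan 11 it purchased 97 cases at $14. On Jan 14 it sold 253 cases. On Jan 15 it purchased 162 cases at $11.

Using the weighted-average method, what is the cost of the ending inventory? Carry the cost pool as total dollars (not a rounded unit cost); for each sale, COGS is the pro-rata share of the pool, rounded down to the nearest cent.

After Jan 1: 66 on hand, pool $528.00 (≈ $8.0000 each)
After Jan 3: 410 on hand, pool $3,968.00 (≈ $9.6780 each)
Jan 6, sell 207: 207/410 × $3,968.00 → $2,003.35
After Jan 7: 587 on hand, pool $6,188.65 (≈ $10.5428 each)
After Jan 8: 797 on hand, pool $8,078.65 (≈ $10.1363 each)
Jan 9, sell 334: 334/797 × $8,078.65 → $3,385.53
After Jan 11: 560 on hand, pool $6,051.12 (≈ $10.8056 each)
Jan 14, sell 253: 253/560 × $6,051.12 → $2,733.80
After Jan 15: 469 on hand, pool $5,099.32 (≈ $10.8728 each)
Total COGS = $2,003.35 + $3,385.53 + $2,733.80 = $8,122.68
Ending inventory (cost pool remaining) = $5,099.32
Check: goods available $13,222.00 = COGS $8,122.68 + ending $5,099.32

Ending inventory = $5,099.32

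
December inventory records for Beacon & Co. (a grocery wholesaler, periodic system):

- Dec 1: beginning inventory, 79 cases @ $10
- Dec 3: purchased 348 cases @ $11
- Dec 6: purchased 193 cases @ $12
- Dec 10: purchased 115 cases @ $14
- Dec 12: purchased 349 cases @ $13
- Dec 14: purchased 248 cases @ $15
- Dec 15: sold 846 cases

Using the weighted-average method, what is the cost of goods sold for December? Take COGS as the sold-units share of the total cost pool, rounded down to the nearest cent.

Dec 15, sell 846: 846/1332 × $16,801.00 → $10,670.90
Ending inventory (cost pool remaining) = $6,130.10

COGS = $10,670.90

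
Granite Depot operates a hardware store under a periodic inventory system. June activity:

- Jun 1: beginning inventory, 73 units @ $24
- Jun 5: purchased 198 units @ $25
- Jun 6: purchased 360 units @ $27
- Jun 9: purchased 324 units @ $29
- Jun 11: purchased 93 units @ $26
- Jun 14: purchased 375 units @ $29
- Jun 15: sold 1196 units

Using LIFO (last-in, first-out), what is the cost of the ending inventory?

Ending inventory = $5,602

Jun 15, 1196 sold [LIFO — newest first]: 375 @ $29 + 93 @ $26 + 324 @ $29 + 360 @ $27 + 44 @ $25 = $33,509
Ending inventory: 73 @ $24 + 154 @ $25 = $5,602
Check: goods available $39,111 = COGS $33,509 + ending $5,602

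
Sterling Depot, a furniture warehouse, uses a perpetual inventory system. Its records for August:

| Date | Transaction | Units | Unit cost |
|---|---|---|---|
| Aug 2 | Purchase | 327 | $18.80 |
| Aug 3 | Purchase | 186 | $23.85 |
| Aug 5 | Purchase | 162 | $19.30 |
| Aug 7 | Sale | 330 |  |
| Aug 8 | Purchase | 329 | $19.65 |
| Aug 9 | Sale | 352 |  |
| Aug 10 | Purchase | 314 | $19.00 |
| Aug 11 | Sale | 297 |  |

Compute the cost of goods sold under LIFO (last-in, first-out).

COGS = $19,764.55

Aug 7, 330 sold [LIFO — newest first]: 162 @ $19.30 + 168 @ $23.85 = $7,133.40
Aug 9, 352 sold [LIFO — newest first]: 329 @ $19.65 + 18 @ $23.85 + 5 @ $18.80 = $6,988.15
Aug 11, 297 sold [LIFO — newest first]: 297 @ $19.00 = $5,643.00
Total COGS = $7,133.40 + $6,988.15 + $5,643.00 = $19,764.55
Ending inventory: 322 @ $18.80 + 17 @ $19.00 = $6,376.60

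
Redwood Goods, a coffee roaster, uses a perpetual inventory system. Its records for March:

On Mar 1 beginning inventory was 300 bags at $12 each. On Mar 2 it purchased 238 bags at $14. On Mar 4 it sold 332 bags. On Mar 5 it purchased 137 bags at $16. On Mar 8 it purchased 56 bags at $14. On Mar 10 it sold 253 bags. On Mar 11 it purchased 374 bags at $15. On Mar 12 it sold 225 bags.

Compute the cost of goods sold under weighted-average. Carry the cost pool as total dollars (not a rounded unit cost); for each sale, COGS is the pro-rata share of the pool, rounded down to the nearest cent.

COGS = $11,166.63

After Mar 1: 300 on hand, pool $3,600.00 (≈ $12.0000 each)
After Mar 2: 538 on hand, pool $6,932.00 (≈ $12.8848 each)
Mar 4, sell 332: 332/538 × $6,932.00 → $4,277.73
After Mar 5: 343 on hand, pool $4,846.27 (≈ $14.1291 each)
After Mar 8: 399 on hand, pool $5,630.27 (≈ $14.1110 each)
Mar 10, sell 253: 253/399 × $5,630.27 → $3,570.07
After Mar 11: 520 on hand, pool $7,670.20 (≈ $14.7504 each)
Mar 12, sell 225: 225/520 × $7,670.20 → $3,318.83
Total COGS = $4,277.73 + $3,570.07 + $3,318.83 = $11,166.63
Ending inventory (cost pool remaining) = $4,351.37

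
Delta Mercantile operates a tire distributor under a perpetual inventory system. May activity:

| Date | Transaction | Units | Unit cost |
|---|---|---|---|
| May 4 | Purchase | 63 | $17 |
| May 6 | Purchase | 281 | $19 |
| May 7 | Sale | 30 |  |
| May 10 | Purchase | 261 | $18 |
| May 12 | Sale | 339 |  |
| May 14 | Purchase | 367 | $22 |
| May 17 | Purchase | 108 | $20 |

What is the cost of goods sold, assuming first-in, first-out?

May 7, 30 sold [FIFO — oldest first]: 30 @ $17 = $510
May 12, 339 sold [FIFO — oldest first]: 33 @ $17 + 281 @ $19 + 25 @ $18 = $6,350
Total COGS = $510 + $6,350 = $6,860
Ending inventory: 236 @ $18 + 367 @ $22 + 108 @ $20 = $14,482
Check: goods available $21,342 = COGS $6,860 + ending $14,482

COGS = $6,860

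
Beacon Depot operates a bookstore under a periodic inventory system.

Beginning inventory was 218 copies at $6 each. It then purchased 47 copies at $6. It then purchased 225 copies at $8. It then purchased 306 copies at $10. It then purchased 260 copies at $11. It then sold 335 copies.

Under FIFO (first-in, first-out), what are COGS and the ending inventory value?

Sale 1 (335) [FIFO — oldest first]: 218 @ $6 + 47 @ $6 + 70 @ $8 = $2,150
Ending inventory: 155 @ $8 + 306 @ $10 + 260 @ $11 = $7,160
Check: goods available $9,310 = COGS $2,150 + ending $7,160

COGS = $2,150; ending inventory = $7,160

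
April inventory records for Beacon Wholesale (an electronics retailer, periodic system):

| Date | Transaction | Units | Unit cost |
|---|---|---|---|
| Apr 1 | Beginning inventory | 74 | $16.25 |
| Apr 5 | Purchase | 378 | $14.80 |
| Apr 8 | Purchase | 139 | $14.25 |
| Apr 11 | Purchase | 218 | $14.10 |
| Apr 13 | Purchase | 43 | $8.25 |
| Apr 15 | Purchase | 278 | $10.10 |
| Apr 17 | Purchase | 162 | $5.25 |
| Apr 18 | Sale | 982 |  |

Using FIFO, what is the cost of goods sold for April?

Apr 18, 982 sold [FIFO — oldest first]: 74 @ $16.25 + 378 @ $14.80 + 139 @ $14.25 + 218 @ $14.10 + 43 @ $8.25 + 130 @ $10.10 = $13,519.20
Ending inventory: 148 @ $10.10 + 162 @ $5.25 = $2,345.30
Check: goods available $15,864.50 = COGS $13,519.20 + ending $2,345.30

COGS = $13,519.20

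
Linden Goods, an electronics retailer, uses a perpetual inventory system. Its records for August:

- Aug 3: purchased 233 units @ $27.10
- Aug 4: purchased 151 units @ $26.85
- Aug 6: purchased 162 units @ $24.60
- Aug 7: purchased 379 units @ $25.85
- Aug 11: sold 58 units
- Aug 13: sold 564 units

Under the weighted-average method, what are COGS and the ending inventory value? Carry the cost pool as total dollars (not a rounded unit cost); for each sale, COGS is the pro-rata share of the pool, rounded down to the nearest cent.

After Aug 3: 233 on hand, pool $6,314.30 (≈ $27.1000 each)
After Aug 4: 384 on hand, pool $10,368.65 (≈ $27.0017 each)
After Aug 6: 546 on hand, pool $14,353.85 (≈ $26.2891 each)
After Aug 7: 925 on hand, pool $24,151.00 (≈ $26.1092 each)
Aug 11, sell 58: 58/925 × $24,151.00 → $1,514.33
Aug 13, sell 564: 564/867 × $22,636.67 → $14,725.58
Total COGS = $1,514.33 + $14,725.58 = $16,239.91
Ending inventory (cost pool remaining) = $7,911.09
Check: goods available $24,151.00 = COGS $16,239.91 + ending $7,911.09

COGS = $16,239.91; ending inventory = $7,911.09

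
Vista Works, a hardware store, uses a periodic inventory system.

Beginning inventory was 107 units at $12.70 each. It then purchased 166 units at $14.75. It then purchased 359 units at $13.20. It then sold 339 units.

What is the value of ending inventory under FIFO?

Sale 1 (339) [FIFO — oldest first]: 107 @ $12.70 + 166 @ $14.75 + 66 @ $13.20 = $4,678.60
Ending inventory: 293 @ $13.20 = $3,867.60

Ending inventory = $3,867.60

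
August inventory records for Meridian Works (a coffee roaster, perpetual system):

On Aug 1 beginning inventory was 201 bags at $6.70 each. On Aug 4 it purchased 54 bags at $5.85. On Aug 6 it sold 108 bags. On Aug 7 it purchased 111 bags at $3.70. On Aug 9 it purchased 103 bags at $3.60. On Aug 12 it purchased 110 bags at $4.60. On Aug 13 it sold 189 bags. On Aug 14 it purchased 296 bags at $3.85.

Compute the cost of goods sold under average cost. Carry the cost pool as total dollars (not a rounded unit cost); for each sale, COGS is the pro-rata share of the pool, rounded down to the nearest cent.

COGS = $1,605.39

After Aug 1: 201 on hand, pool $1,346.70 (≈ $6.7000 each)
After Aug 4: 255 on hand, pool $1,662.60 (≈ $6.5200 each)
Aug 6, sell 108: 108/255 × $1,662.60 → $704.16
After Aug 7: 258 on hand, pool $1,369.14 (≈ $5.3067 each)
After Aug 9: 361 on hand, pool $1,739.94 (≈ $4.8198 each)
After Aug 12: 471 on hand, pool $2,245.94 (≈ $4.7685 each)
Aug 13, sell 189: 189/471 × $2,245.94 → $901.23
After Aug 14: 578 on hand, pool $2,484.31 (≈ $4.2981 each)
Total COGS = $704.16 + $901.23 = $1,605.39
Ending inventory (cost pool remaining) = $2,484.31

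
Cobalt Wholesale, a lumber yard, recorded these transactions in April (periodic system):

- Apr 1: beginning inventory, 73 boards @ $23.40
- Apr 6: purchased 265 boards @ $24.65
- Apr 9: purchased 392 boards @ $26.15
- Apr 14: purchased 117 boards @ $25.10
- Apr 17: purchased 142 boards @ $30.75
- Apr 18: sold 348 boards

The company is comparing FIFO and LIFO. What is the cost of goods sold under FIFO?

COGS = $8,501.95

FIFO COGS: 73 @ $23.40 + 265 @ $24.65 + 10 @ $26.15 = $8,501.95
LIFO COGS: 142 @ $30.75 + 117 @ $25.10 + 89 @ $26.15 = $9,630.55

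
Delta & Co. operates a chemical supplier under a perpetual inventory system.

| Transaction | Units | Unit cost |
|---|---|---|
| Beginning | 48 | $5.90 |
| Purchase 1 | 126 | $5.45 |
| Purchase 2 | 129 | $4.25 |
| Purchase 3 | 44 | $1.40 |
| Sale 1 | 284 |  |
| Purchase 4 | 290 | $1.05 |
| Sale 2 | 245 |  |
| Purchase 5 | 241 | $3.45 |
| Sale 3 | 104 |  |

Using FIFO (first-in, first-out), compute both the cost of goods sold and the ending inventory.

Sale 1 (284) [FIFO — oldest first]: 48 @ $5.90 + 126 @ $5.45 + 110 @ $4.25 = $1,437.40
Sale 2 (245) [FIFO — oldest first]: 19 @ $4.25 + 44 @ $1.40 + 182 @ $1.05 = $333.45
Sale 3 (104) [FIFO — oldest first]: 104 @ $1.05 = $109.20
Total COGS = $1,437.40 + $333.45 + $109.20 = $1,880.05
Ending inventory: 4 @ $1.05 + 241 @ $3.45 = $835.65

COGS = $1,880.05; ending inventory = $835.65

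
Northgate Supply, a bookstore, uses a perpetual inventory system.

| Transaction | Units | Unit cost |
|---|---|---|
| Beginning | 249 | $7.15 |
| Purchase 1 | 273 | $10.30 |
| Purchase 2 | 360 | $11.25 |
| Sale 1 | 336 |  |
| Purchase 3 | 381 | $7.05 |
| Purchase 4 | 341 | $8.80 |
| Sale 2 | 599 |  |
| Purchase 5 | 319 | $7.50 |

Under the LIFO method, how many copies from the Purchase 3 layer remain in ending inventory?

123

Sale 1 (336) [LIFO — newest first]: 336 @ $11.25 = $3,780.00
Sale 2 (599) [LIFO — newest first]: 341 @ $8.80 + 258 @ $7.05 = $4,819.70
Total COGS = $3,780.00 + $4,819.70 = $8,599.70
Ending inventory: 249 @ $7.15 + 273 @ $10.30 + 24 @ $11.25 + 123 @ $7.05 + 319 @ $7.50 = $8,121.90
Check: goods available $16,721.60 = COGS $8,599.70 + ending $8,121.90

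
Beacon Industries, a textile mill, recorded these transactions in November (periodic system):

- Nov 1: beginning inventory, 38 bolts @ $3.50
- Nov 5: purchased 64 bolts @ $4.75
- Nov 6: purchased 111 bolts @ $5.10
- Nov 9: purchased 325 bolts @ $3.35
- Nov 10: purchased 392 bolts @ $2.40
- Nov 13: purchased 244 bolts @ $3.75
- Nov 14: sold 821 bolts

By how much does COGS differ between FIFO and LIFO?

$295.50

FIFO COGS: 38 @ $3.50 + 64 @ $4.75 + 111 @ $5.10 + 325 @ $3.35 + 283 @ $2.40 = $2,771.05
LIFO COGS: 244 @ $3.75 + 392 @ $2.40 + 185 @ $3.35 = $2,475.55
Difference = |$2,771.05 − $2,475.55| = $295.50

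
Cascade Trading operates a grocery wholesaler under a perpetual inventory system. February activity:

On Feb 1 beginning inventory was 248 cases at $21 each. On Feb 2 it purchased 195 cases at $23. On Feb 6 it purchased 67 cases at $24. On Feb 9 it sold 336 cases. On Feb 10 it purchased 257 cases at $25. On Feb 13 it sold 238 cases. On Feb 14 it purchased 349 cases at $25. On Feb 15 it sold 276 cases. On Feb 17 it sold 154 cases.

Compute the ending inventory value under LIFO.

Ending inventory = $2,352

Feb 9, 336 sold [LIFO — newest first]: 67 @ $24 + 195 @ $23 + 74 @ $21 = $7,647
Feb 13, 238 sold [LIFO — newest first]: 238 @ $25 = $5,950
Feb 15, 276 sold [LIFO — newest first]: 276 @ $25 = $6,900
Feb 17, 154 sold [LIFO — newest first]: 73 @ $25 + 19 @ $25 + 62 @ $21 = $3,602
Total COGS = $7,647 + $5,950 + $6,900 + $3,602 = $24,099
Ending inventory: 112 @ $21 = $2,352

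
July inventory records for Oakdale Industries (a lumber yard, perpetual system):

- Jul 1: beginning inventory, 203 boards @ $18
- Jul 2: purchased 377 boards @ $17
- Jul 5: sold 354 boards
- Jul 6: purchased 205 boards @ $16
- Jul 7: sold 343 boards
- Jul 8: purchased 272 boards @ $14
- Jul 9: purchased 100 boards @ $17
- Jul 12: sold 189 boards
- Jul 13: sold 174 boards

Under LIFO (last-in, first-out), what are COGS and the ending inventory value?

COGS = $17,141; ending inventory = $1,710

Jul 5, 354 sold [LIFO — newest first]: 354 @ $17 = $6,018
Jul 7, 343 sold [LIFO — newest first]: 205 @ $16 + 23 @ $17 + 115 @ $18 = $5,741
Jul 12, 189 sold [LIFO — newest first]: 100 @ $17 + 89 @ $14 = $2,946
Jul 13, 174 sold [LIFO — newest first]: 174 @ $14 = $2,436
Total COGS = $6,018 + $5,741 + $2,946 + $2,436 = $17,141
Ending inventory: 88 @ $18 + 9 @ $14 = $1,710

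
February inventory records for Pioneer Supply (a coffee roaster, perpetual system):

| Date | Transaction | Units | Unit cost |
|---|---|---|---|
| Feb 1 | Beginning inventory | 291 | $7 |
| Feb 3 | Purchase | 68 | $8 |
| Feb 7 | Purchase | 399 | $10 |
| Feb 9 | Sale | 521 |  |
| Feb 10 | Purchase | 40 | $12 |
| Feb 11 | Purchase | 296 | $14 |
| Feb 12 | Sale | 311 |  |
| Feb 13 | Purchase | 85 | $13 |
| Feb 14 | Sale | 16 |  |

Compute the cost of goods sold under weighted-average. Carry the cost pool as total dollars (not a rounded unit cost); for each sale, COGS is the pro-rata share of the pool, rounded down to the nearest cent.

After Feb 1: 291 on hand, pool $2,037.00 (≈ $7.0000 each)
After Feb 3: 359 on hand, pool $2,581.00 (≈ $7.1894 each)
After Feb 7: 758 on hand, pool $6,571.00 (≈ $8.6689 each)
Feb 9, sell 521: 521/758 × $6,571.00 → $4,516.47
After Feb 10: 277 on hand, pool $2,534.53 (≈ $9.1499 each)
After Feb 11: 573 on hand, pool $6,678.53 (≈ $11.6554 each)
Feb 12, sell 311: 311/573 × $6,678.53 → $3,624.82
After Feb 13: 347 on hand, pool $4,158.71 (≈ $11.9848 each)
Feb 14, sell 16: 16/347 × $4,158.71 → $191.75
Total COGS = $4,516.47 + $3,624.82 + $191.75 = $8,333.04
Ending inventory (cost pool remaining) = $3,966.96

COGS = $8,333.04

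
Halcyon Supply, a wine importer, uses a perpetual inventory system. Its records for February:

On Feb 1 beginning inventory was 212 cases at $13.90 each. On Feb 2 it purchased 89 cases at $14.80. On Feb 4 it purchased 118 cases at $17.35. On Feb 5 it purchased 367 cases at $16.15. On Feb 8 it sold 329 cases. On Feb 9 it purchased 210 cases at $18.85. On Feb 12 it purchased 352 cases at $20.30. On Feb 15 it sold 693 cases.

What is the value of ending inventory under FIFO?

Feb 8, 329 sold [FIFO — oldest first]: 212 @ $13.90 + 89 @ $14.80 + 28 @ $17.35 = $4,749.80
Feb 15, 693 sold [FIFO — oldest first]: 90 @ $17.35 + 367 @ $16.15 + 210 @ $18.85 + 26 @ $20.30 = $11,974.85
Total COGS = $4,749.80 + $11,974.85 = $16,724.65
Ending inventory: 326 @ $20.30 = $6,617.80

Ending inventory = $6,617.80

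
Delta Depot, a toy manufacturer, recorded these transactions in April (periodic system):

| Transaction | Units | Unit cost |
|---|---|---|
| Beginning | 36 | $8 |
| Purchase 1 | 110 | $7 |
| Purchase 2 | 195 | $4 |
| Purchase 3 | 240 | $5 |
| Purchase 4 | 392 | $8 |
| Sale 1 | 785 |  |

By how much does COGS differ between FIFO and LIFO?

$278

FIFO COGS: 36 @ $8 + 110 @ $7 + 195 @ $4 + 240 @ $5 + 204 @ $8 = $4,670
LIFO COGS: 392 @ $8 + 240 @ $5 + 153 @ $4 = $4,948
Difference = |$4,670 − $4,948| = $278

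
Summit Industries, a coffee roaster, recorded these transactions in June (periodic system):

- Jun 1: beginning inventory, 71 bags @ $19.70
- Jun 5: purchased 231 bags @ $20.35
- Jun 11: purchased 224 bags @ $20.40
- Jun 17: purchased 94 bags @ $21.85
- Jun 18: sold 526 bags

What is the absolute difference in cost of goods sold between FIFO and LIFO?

$187.15

FIFO COGS: 71 @ $19.70 + 231 @ $20.35 + 224 @ $20.40 = $10,669.15
LIFO COGS: 94 @ $21.85 + 224 @ $20.40 + 208 @ $20.35 = $10,856.30
Difference = |$10,669.15 − $10,856.30| = $187.15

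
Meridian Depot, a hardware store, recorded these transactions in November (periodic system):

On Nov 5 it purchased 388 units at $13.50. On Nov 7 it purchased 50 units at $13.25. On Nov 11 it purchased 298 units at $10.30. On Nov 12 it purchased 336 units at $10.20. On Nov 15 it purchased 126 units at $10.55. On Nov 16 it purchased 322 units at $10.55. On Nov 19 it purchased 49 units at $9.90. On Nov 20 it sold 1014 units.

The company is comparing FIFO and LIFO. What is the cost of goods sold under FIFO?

COGS = $11,805.50

FIFO COGS: 388 @ $13.50 + 50 @ $13.25 + 298 @ $10.30 + 278 @ $10.20 = $11,805.50
LIFO COGS: 49 @ $9.90 + 322 @ $10.55 + 126 @ $10.55 + 336 @ $10.20 + 181 @ $10.30 = $10,503.00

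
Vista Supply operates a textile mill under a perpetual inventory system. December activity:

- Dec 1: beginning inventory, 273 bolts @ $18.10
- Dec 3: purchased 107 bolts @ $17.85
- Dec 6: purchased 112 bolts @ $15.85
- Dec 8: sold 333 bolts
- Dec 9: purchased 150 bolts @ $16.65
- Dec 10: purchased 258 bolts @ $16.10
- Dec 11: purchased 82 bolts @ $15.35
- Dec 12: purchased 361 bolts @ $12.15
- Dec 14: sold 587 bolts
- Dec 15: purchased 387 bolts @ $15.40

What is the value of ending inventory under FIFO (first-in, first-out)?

Dec 8, 333 sold [FIFO — oldest first]: 273 @ $18.10 + 60 @ $17.85 = $6,012.30
Dec 14, 587 sold [FIFO — oldest first]: 47 @ $17.85 + 112 @ $15.85 + 150 @ $16.65 + 258 @ $16.10 + 20 @ $15.35 = $9,572.45
Total COGS = $6,012.30 + $9,572.45 = $15,584.75
Ending inventory: 62 @ $15.35 + 361 @ $12.15 + 387 @ $15.40 = $11,297.65
Check: goods available $26,882.40 = COGS $15,584.75 + ending $11,297.65

Ending inventory = $11,297.65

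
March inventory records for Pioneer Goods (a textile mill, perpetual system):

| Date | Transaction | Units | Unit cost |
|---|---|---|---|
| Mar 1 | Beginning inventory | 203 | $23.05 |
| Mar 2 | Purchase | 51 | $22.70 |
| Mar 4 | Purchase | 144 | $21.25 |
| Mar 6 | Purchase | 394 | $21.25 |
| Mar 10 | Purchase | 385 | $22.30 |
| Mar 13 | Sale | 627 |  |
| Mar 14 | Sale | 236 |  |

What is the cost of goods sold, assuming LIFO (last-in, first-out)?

Mar 13, 627 sold [LIFO — newest first]: 385 @ $22.30 + 242 @ $21.25 = $13,728.00
Mar 14, 236 sold [LIFO — newest first]: 152 @ $21.25 + 84 @ $21.25 = $5,015.00
Total COGS = $13,728.00 + $5,015.00 = $18,743.00
Ending inventory: 203 @ $23.05 + 51 @ $22.70 + 60 @ $21.25 = $7,111.85

COGS = $18,743.00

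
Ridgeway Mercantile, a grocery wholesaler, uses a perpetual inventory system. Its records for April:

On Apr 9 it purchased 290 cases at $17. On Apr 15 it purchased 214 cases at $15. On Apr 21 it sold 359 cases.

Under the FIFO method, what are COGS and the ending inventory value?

Apr 21, 359 sold [FIFO — oldest first]: 290 @ $17 + 69 @ $15 = $5,965
Ending inventory: 145 @ $15 = $2,175

COGS = $5,965; ending inventory = $2,175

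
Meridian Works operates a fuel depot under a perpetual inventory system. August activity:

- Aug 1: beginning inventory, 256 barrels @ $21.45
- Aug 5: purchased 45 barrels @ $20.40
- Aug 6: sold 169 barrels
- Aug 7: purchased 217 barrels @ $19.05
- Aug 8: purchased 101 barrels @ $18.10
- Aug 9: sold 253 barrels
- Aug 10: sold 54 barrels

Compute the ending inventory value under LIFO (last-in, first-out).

Aug 6, 169 sold [LIFO — newest first]: 45 @ $20.40 + 124 @ $21.45 = $3,577.80
Aug 9, 253 sold [LIFO — newest first]: 101 @ $18.10 + 152 @ $19.05 = $4,723.70
Aug 10, 54 sold [LIFO — newest first]: 54 @ $19.05 = $1,028.70
Total COGS = $3,577.80 + $4,723.70 + $1,028.70 = $9,330.20
Ending inventory: 132 @ $21.45 + 11 @ $19.05 = $3,040.95
Check: goods available $12,371.15 = COGS $9,330.20 + ending $3,040.95

Ending inventory = $3,040.95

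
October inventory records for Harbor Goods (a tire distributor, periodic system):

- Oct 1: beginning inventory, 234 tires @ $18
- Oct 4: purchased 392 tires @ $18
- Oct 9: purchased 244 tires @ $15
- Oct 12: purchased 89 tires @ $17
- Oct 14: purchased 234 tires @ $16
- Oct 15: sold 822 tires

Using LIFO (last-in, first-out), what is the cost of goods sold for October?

Oct 15, 822 sold [LIFO — newest first]: 234 @ $16 + 89 @ $17 + 244 @ $15 + 255 @ $18 = $13,507
Ending inventory: 234 @ $18 + 137 @ $18 = $6,678

COGS = $13,507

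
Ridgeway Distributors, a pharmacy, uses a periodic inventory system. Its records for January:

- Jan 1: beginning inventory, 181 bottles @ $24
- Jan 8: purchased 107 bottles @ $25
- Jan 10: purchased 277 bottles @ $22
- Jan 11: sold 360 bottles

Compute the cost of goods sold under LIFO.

COGS = $8,169

Jan 11, 360 sold [LIFO — newest first]: 277 @ $22 + 83 @ $25 = $8,169
Ending inventory: 181 @ $24 + 24 @ $25 = $4,944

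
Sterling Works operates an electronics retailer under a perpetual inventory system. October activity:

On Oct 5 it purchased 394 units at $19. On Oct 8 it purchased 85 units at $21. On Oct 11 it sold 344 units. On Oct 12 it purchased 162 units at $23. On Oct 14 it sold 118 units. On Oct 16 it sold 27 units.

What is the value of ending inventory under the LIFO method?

Ending inventory = $2,956

Oct 11, 344 sold [LIFO — newest first]: 85 @ $21 + 259 @ $19 = $6,706
Oct 14, 118 sold [LIFO — newest first]: 118 @ $23 = $2,714
Oct 16, 27 sold [LIFO — newest first]: 27 @ $23 = $621
Total COGS = $6,706 + $2,714 + $621 = $10,041
Ending inventory: 135 @ $19 + 17 @ $23 = $2,956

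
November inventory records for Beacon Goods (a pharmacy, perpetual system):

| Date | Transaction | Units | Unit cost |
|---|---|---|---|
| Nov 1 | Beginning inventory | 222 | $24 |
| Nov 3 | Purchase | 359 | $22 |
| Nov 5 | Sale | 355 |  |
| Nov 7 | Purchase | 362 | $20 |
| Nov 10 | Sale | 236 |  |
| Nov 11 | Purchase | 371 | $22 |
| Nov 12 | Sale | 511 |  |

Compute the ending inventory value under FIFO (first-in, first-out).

Nov 5, 355 sold [FIFO — oldest first]: 222 @ $24 + 133 @ $22 = $8,254
Nov 10, 236 sold [FIFO — oldest first]: 226 @ $22 + 10 @ $20 = $5,172
Nov 12, 511 sold [FIFO — oldest first]: 352 @ $20 + 159 @ $22 = $10,538
Total COGS = $8,254 + $5,172 + $10,538 = $23,964
Ending inventory: 212 @ $22 = $4,664
Check: goods available $28,628 = COGS $23,964 + ending $4,664

Ending inventory = $4,664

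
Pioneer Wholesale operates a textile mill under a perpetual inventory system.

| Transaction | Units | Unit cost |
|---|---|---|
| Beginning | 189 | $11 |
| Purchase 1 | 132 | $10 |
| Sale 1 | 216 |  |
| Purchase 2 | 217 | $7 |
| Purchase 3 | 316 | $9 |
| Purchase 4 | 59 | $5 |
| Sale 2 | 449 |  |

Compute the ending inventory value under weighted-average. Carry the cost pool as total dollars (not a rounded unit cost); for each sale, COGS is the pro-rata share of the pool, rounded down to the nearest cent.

After Beginning: 189 on hand, pool $2,079.00 (≈ $11.0000 each)
After Purchase 1: 321 on hand, pool $3,399.00 (≈ $10.5888 each)
Sale 1, sell 216: 216/321 × $3,399.00 → $2,287.17
After Purchase 2: 322 on hand, pool $2,630.83 (≈ $8.1703 each)
After Purchase 3: 638 on hand, pool $5,474.83 (≈ $8.5812 each)
After Purchase 4: 697 on hand, pool $5,769.83 (≈ $8.2781 each)
Sale 2, sell 449: 449/697 × $5,769.83 → $3,716.86
Total COGS = $2,287.17 + $3,716.86 = $6,004.03
Ending inventory (cost pool remaining) = $2,052.97

Ending inventory = $2,052.97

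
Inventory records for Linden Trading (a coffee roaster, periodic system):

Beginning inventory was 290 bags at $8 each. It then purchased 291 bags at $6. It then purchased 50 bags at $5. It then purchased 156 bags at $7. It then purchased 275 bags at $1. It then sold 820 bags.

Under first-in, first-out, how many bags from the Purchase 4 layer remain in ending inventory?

Sale 1 (820) [FIFO — oldest first]: 290 @ $8 + 291 @ $6 + 50 @ $5 + 156 @ $7 + 33 @ $1 = $5,441
Ending inventory: 242 @ $1 = $242
Check: goods available $5,683 = COGS $5,441 + ending $242

242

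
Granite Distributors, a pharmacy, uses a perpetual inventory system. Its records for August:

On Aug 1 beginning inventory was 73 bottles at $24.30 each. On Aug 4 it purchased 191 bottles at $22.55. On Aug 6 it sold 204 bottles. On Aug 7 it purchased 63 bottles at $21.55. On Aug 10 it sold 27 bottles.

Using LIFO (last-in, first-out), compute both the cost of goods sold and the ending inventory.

Aug 6, 204 sold [LIFO — newest first]: 191 @ $22.55 + 13 @ $24.30 = $4,622.95
Aug 10, 27 sold [LIFO — newest first]: 27 @ $21.55 = $581.85
Total COGS = $4,622.95 + $581.85 = $5,204.80
Ending inventory: 60 @ $24.30 + 36 @ $21.55 = $2,233.80

COGS = $5,204.80; ending inventory = $2,233.80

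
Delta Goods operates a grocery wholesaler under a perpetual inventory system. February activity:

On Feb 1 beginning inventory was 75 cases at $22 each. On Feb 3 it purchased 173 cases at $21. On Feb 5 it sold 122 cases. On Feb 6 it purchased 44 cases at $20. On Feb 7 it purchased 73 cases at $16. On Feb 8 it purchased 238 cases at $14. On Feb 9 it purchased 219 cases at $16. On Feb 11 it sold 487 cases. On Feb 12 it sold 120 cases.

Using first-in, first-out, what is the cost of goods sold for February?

Feb 5, 122 sold [FIFO — oldest first]: 75 @ $22 + 47 @ $21 = $2,637
Feb 11, 487 sold [FIFO — oldest first]: 126 @ $21 + 44 @ $20 + 73 @ $16 + 238 @ $14 + 6 @ $16 = $8,122
Feb 12, 120 sold [FIFO — oldest first]: 120 @ $16 = $1,920
Total COGS = $2,637 + $8,122 + $1,920 = $12,679
Ending inventory: 93 @ $16 = $1,488

COGS = $12,679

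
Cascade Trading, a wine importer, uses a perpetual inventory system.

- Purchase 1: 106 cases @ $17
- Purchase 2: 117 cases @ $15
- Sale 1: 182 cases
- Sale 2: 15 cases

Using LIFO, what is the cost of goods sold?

COGS = $3,115

Sale 1 (182) [LIFO — newest first]: 117 @ $15 + 65 @ $17 = $2,860
Sale 2 (15) [LIFO — newest first]: 15 @ $17 = $255
Total COGS = $2,860 + $255 = $3,115
Ending inventory: 26 @ $17 = $442
Check: goods available $3,557 = COGS $3,115 + ending $442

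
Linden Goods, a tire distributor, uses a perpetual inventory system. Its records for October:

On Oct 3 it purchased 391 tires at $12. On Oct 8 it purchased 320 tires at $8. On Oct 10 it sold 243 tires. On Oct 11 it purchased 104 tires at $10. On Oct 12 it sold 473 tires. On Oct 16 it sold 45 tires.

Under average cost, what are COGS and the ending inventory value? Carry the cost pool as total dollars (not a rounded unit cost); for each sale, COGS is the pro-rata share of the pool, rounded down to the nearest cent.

After Oct 3: 391 on hand, pool $4,692.00 (≈ $12.0000 each)
After Oct 8: 711 on hand, pool $7,252.00 (≈ $10.1997 each)
Oct 10, sell 243: 243/711 × $7,252.00 → $2,478.53
After Oct 11: 572 on hand, pool $5,813.47 (≈ $10.1634 each)
Oct 12, sell 473: 473/572 × $5,813.47 → $4,807.29
Oct 16, sell 45: 45/99 × $1,006.18 → $457.35
Total COGS = $2,478.53 + $4,807.29 + $457.35 = $7,743.17
Ending inventory (cost pool remaining) = $548.83

COGS = $7,743.17; ending inventory = $548.83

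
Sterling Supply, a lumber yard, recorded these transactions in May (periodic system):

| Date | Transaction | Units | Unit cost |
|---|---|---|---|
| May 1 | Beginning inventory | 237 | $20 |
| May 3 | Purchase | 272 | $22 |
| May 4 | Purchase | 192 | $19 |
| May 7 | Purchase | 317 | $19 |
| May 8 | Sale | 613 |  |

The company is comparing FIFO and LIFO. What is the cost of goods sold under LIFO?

COGS = $11,959

FIFO COGS: 237 @ $20 + 272 @ $22 + 104 @ $19 = $12,700
LIFO COGS: 317 @ $19 + 192 @ $19 + 104 @ $22 = $11,959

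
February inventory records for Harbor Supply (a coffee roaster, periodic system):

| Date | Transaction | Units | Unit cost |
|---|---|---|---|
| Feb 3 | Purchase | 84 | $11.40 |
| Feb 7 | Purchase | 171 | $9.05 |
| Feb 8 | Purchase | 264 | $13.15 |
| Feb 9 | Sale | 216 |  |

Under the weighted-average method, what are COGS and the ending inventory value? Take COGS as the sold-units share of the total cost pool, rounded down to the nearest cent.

COGS = $2,487.43; ending inventory = $3,489.32

Feb 9, sell 216: 216/519 × $5,976.75 → $2,487.43
Ending inventory (cost pool remaining) = $3,489.32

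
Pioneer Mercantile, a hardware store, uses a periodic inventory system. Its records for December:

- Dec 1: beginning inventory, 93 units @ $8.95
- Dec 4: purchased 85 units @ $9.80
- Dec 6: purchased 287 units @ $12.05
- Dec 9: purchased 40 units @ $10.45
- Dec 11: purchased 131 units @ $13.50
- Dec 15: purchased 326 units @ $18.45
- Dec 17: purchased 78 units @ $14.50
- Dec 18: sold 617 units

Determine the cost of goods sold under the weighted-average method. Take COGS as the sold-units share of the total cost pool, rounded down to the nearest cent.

Dec 18, sell 617: 617/1040 × $14,455.90 → $8,576.24
Ending inventory (cost pool remaining) = $5,879.66
Check: goods available $14,455.90 = COGS $8,576.24 + ending $5,879.66

COGS = $8,576.24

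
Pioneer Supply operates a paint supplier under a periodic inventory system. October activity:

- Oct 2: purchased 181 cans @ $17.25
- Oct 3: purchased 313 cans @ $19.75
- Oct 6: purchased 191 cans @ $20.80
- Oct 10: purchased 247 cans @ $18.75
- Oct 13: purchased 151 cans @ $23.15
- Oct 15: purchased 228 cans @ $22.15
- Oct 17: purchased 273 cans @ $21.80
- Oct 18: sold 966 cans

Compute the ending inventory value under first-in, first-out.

Ending inventory = $13,710.15

Oct 18, 966 sold [FIFO — oldest first]: 181 @ $17.25 + 313 @ $19.75 + 191 @ $20.80 + 247 @ $18.75 + 34 @ $23.15 = $18,695.15
Ending inventory: 117 @ $23.15 + 228 @ $22.15 + 273 @ $21.80 = $13,710.15
Check: goods available $32,405.30 = COGS $18,695.15 + ending $13,710.15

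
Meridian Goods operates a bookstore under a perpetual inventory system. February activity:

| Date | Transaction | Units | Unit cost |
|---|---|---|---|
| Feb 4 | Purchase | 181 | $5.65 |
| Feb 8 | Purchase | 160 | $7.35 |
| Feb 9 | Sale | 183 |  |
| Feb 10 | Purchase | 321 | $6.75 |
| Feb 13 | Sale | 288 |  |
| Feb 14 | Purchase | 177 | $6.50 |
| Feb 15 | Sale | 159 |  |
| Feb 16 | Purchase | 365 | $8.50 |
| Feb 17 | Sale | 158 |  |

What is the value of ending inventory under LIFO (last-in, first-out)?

Feb 9, 183 sold [LIFO — newest first]: 160 @ $7.35 + 23 @ $5.65 = $1,305.95
Feb 13, 288 sold [LIFO — newest first]: 288 @ $6.75 = $1,944.00
Feb 15, 159 sold [LIFO — newest first]: 159 @ $6.50 = $1,033.50
Feb 17, 158 sold [LIFO — newest first]: 158 @ $8.50 = $1,343.00
Total COGS = $1,305.95 + $1,944.00 + $1,033.50 + $1,343.00 = $5,626.45
Ending inventory: 158 @ $5.65 + 33 @ $6.75 + 18 @ $6.50 + 207 @ $8.50 = $2,991.95

Ending inventory = $2,991.95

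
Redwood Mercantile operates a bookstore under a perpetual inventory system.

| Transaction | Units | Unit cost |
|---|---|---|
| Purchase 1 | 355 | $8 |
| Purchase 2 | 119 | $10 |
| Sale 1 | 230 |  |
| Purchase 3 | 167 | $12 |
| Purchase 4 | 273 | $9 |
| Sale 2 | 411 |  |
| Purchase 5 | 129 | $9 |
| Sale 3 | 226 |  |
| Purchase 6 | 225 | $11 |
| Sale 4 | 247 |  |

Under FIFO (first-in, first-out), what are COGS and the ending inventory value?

COGS = $10,433; ending inventory = $1,694

Sale 1 (230) [FIFO — oldest first]: 230 @ $8 = $1,840
Sale 2 (411) [FIFO — oldest first]: 125 @ $8 + 119 @ $10 + 167 @ $12 = $4,194
Sale 3 (226) [FIFO — oldest first]: 226 @ $9 = $2,034
Sale 4 (247) [FIFO — oldest first]: 47 @ $9 + 129 @ $9 + 71 @ $11 = $2,365
Total COGS = $1,840 + $4,194 + $2,034 + $2,365 = $10,433
Ending inventory: 154 @ $11 = $1,694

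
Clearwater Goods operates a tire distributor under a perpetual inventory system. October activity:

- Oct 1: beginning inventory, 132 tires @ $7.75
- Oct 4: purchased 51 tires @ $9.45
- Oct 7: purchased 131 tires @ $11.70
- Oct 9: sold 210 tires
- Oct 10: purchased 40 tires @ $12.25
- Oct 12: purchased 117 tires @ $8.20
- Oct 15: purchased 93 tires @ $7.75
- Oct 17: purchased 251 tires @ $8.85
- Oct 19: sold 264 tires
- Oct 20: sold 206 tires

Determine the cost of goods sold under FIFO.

COGS = $6,234.40

Oct 9, 210 sold [FIFO — oldest first]: 132 @ $7.75 + 51 @ $9.45 + 27 @ $11.70 = $1,820.85
Oct 19, 264 sold [FIFO — oldest first]: 104 @ $11.70 + 40 @ $12.25 + 117 @ $8.20 + 3 @ $7.75 = $2,689.45
Oct 20, 206 sold [FIFO — oldest first]: 90 @ $7.75 + 116 @ $8.85 = $1,724.10
Total COGS = $1,820.85 + $2,689.45 + $1,724.10 = $6,234.40
Ending inventory: 135 @ $8.85 = $1,194.75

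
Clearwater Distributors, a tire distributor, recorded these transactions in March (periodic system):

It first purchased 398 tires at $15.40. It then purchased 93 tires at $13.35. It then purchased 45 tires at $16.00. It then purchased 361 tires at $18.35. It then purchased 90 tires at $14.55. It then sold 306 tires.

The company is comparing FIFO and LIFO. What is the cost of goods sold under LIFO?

COGS = $5,273.10

FIFO COGS: 306 @ $15.40 = $4,712.40
LIFO COGS: 90 @ $14.55 + 216 @ $18.35 = $5,273.10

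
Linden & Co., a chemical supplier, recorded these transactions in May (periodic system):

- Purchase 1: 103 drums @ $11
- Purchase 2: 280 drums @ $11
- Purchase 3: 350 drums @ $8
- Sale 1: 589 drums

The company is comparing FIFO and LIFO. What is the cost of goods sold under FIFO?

COGS = $5,861

FIFO COGS: 103 @ $11 + 280 @ $11 + 206 @ $8 = $5,861
LIFO COGS: 350 @ $8 + 239 @ $11 = $5,429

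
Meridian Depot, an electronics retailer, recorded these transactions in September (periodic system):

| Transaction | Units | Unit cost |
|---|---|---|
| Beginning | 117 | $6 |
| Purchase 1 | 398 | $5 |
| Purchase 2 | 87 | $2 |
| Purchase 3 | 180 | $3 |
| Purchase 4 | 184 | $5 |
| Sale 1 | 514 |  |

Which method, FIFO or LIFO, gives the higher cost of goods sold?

FIFO COGS: 117 @ $6 + 397 @ $5 = $2,687
LIFO COGS: 184 @ $5 + 180 @ $3 + 87 @ $2 + 63 @ $5 = $1,949

FIFO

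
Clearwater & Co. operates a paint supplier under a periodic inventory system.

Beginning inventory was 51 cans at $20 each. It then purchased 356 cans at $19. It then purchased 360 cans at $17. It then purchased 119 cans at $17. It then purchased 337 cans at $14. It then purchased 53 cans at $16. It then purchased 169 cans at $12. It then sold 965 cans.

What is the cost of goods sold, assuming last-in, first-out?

COGS = $14,496

Sale 1 (965) [LIFO — newest first]: 169 @ $12 + 53 @ $16 + 337 @ $14 + 119 @ $17 + 287 @ $17 = $14,496
Ending inventory: 51 @ $20 + 356 @ $19 + 73 @ $17 = $9,025
Check: goods available $23,521 = COGS $14,496 + ending $9,025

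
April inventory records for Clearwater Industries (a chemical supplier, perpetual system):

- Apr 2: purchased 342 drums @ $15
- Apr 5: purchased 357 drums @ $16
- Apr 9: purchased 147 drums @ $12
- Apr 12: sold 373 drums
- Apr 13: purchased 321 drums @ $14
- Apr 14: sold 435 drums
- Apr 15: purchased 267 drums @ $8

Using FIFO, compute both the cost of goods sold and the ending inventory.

COGS = $12,150; ending inventory = $7,086

Apr 12, 373 sold [FIFO — oldest first]: 342 @ $15 + 31 @ $16 = $5,626
Apr 14, 435 sold [FIFO — oldest first]: 326 @ $16 + 109 @ $12 = $6,524
Total COGS = $5,626 + $6,524 = $12,150
Ending inventory: 38 @ $12 + 321 @ $14 + 267 @ $8 = $7,086
Check: goods available $19,236 = COGS $12,150 + ending $7,086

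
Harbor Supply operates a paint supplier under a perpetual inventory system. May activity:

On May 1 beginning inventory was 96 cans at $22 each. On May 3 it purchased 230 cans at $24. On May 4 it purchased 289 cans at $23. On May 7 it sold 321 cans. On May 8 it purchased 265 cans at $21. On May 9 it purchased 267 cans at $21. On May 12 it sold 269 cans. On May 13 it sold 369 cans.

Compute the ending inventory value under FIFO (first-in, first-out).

Ending inventory = $3,948

May 7, 321 sold [FIFO — oldest first]: 96 @ $22 + 225 @ $24 = $7,512
May 12, 269 sold [FIFO — oldest first]: 5 @ $24 + 264 @ $23 = $6,192
May 13, 369 sold [FIFO — oldest first]: 25 @ $23 + 265 @ $21 + 79 @ $21 = $7,799
Total COGS = $7,512 + $6,192 + $7,799 = $21,503
Ending inventory: 188 @ $21 = $3,948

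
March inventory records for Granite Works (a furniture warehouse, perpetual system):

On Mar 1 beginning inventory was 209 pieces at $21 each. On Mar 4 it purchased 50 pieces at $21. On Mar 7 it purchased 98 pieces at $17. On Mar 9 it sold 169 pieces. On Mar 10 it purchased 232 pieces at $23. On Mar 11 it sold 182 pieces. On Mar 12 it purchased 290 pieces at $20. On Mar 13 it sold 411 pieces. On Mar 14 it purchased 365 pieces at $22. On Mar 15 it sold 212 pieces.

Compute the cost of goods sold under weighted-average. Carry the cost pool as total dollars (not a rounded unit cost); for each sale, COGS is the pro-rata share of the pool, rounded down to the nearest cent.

COGS = $20,414.41

After Mar 1: 209 on hand, pool $4,389.00 (≈ $21.0000 each)
After Mar 4: 259 on hand, pool $5,439.00 (≈ $21.0000 each)
After Mar 7: 357 on hand, pool $7,105.00 (≈ $19.9020 each)
Mar 9, sell 169: 169/357 × $7,105.00 → $3,363.43
After Mar 10: 420 on hand, pool $9,077.57 (≈ $21.6133 each)
Mar 11, sell 182: 182/420 × $9,077.57 → $3,933.61
After Mar 12: 528 on hand, pool $10,943.96 (≈ $20.7272 each)
Mar 13, sell 411: 411/528 × $10,943.96 → $8,518.87
After Mar 14: 482 on hand, pool $10,455.09 (≈ $21.6911 each)
Mar 15, sell 212: 212/482 × $10,455.09 → $4,598.50
Total COGS = $3,363.43 + $3,933.61 + $8,518.87 + $4,598.50 = $20,414.41
Ending inventory (cost pool remaining) = $5,856.59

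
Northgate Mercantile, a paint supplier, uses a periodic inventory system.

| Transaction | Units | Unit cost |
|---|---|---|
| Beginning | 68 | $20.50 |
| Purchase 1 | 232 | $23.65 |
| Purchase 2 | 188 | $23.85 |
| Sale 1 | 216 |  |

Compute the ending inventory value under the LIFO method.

Sale 1 (216) [LIFO — newest first]: 188 @ $23.85 + 28 @ $23.65 = $5,146.00
Ending inventory: 68 @ $20.50 + 204 @ $23.65 = $6,218.60

Ending inventory = $6,218.60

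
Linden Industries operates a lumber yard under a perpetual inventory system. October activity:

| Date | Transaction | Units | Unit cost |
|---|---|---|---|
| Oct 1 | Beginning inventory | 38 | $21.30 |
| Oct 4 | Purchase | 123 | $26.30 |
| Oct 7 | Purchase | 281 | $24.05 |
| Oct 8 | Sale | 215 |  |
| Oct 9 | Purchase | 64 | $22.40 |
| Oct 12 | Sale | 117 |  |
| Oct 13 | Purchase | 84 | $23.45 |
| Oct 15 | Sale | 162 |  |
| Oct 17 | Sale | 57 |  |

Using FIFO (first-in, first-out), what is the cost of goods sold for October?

COGS = $13,291.20

Oct 8, 215 sold [FIFO — oldest first]: 38 @ $21.30 + 123 @ $26.30 + 54 @ $24.05 = $5,343.00
Oct 12, 117 sold [FIFO — oldest first]: 117 @ $24.05 = $2,813.85
Oct 15, 162 sold [FIFO — oldest first]: 110 @ $24.05 + 52 @ $22.40 = $3,810.30
Oct 17, 57 sold [FIFO — oldest first]: 12 @ $22.40 + 45 @ $23.45 = $1,324.05
Total COGS = $5,343.00 + $2,813.85 + $3,810.30 + $1,324.05 = $13,291.20
Ending inventory: 39 @ $23.45 = $914.55
Check: goods available $14,205.75 = COGS $13,291.20 + ending $914.55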